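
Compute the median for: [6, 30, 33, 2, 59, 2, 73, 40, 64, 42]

36.5

Step 1: Sort the data in ascending order: [2, 2, 6, 30, 33, 40, 42, 59, 64, 73]
Step 2: The number of values is n = 10.
Step 3: Since n is even, the median is the average of positions 5 and 6:
  Median = (33 + 40) / 2 = 36.5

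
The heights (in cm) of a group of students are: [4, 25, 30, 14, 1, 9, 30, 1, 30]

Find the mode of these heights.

30

Step 1: Count the frequency of each value:
  1: appears 2 time(s)
  4: appears 1 time(s)
  9: appears 1 time(s)
  14: appears 1 time(s)
  25: appears 1 time(s)
  30: appears 3 time(s)
Step 2: The value 30 appears most frequently (3 times).
Step 3: Mode = 30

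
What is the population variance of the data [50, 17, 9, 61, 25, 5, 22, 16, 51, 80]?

569.24

Step 1: Compute the mean: (50 + 17 + 9 + 61 + 25 + 5 + 22 + 16 + 51 + 80) / 10 = 33.6
Step 2: Compute squared deviations from the mean:
  (50 - 33.6)^2 = 268.96
  (17 - 33.6)^2 = 275.56
  (9 - 33.6)^2 = 605.16
  (61 - 33.6)^2 = 750.76
  (25 - 33.6)^2 = 73.96
  (5 - 33.6)^2 = 817.96
  (22 - 33.6)^2 = 134.56
  (16 - 33.6)^2 = 309.76
  (51 - 33.6)^2 = 302.76
  (80 - 33.6)^2 = 2152.96
Step 3: Sum of squared deviations = 5692.4
Step 4: Population variance = 5692.4 / 10 = 569.24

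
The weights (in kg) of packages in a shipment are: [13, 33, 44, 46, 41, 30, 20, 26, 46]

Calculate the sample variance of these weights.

143.6944

Step 1: Compute the mean: (13 + 33 + 44 + 46 + 41 + 30 + 20 + 26 + 46) / 9 = 33.2222
Step 2: Compute squared deviations from the mean:
  (13 - 33.2222)^2 = 408.9383
  (33 - 33.2222)^2 = 0.0494
  (44 - 33.2222)^2 = 116.1605
  (46 - 33.2222)^2 = 163.2716
  (41 - 33.2222)^2 = 60.4938
  (30 - 33.2222)^2 = 10.3827
  (20 - 33.2222)^2 = 174.8272
  (26 - 33.2222)^2 = 52.1605
  (46 - 33.2222)^2 = 163.2716
Step 3: Sum of squared deviations = 1149.5556
Step 4: Sample variance = 1149.5556 / 8 = 143.6944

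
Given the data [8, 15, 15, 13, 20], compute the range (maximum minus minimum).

12

Step 1: Identify the maximum value: max = 20
Step 2: Identify the minimum value: min = 8
Step 3: Range = max - min = 20 - 8 = 12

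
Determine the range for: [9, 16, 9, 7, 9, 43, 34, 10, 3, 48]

45

Step 1: Identify the maximum value: max = 48
Step 2: Identify the minimum value: min = 3
Step 3: Range = max - min = 48 - 3 = 45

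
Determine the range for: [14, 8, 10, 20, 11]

12

Step 1: Identify the maximum value: max = 20
Step 2: Identify the minimum value: min = 8
Step 3: Range = max - min = 20 - 8 = 12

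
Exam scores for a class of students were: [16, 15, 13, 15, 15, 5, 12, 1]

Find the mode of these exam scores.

15

Step 1: Count the frequency of each value:
  1: appears 1 time(s)
  5: appears 1 time(s)
  12: appears 1 time(s)
  13: appears 1 time(s)
  15: appears 3 time(s)
  16: appears 1 time(s)
Step 2: The value 15 appears most frequently (3 times).
Step 3: Mode = 15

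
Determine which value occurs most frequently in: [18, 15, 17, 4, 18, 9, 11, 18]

18

Step 1: Count the frequency of each value:
  4: appears 1 time(s)
  9: appears 1 time(s)
  11: appears 1 time(s)
  15: appears 1 time(s)
  17: appears 1 time(s)
  18: appears 3 time(s)
Step 2: The value 18 appears most frequently (3 times).
Step 3: Mode = 18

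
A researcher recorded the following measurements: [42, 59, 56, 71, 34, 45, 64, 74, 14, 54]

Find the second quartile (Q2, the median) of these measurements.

55

Step 1: Sort the data: [14, 34, 42, 45, 54, 56, 59, 64, 71, 74]
Step 2: n = 10
Step 3: Q2 is the median. Since n is even, it is the average of the values at positions 5 and 6:
  Q2 = (54 + 56) / 2 = 55
Step 4: Q2 = 55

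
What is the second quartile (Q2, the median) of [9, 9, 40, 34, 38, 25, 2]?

25

Step 1: Sort the data: [2, 9, 9, 25, 34, 38, 40]
Step 2: n = 7
Step 3: Q2 is the median. Since n is odd, it is the middle value at position 4: 25
Step 4: Q2 = 25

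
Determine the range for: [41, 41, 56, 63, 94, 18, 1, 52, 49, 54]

93

Step 1: Identify the maximum value: max = 94
Step 2: Identify the minimum value: min = 1
Step 3: Range = max - min = 94 - 1 = 93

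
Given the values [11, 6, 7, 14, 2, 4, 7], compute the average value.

7.2857

Step 1: Sum all values: 11 + 6 + 7 + 14 + 2 + 4 + 7 = 51
Step 2: Count the number of values: n = 7
Step 3: Mean = sum / n = 51 / 7 = 7.2857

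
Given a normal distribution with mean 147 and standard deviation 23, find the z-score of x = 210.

2.7391

Step 1: Recall the z-score formula: z = (x - mu) / sigma
Step 2: Substitute values: z = (210 - 147) / 23
Step 3: z = 63 / 23 = 2.7391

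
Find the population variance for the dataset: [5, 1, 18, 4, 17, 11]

42.2222

Step 1: Compute the mean: (5 + 1 + 18 + 4 + 17 + 11) / 6 = 9.3333
Step 2: Compute squared deviations from the mean:
  (5 - 9.3333)^2 = 18.7778
  (1 - 9.3333)^2 = 69.4444
  (18 - 9.3333)^2 = 75.1111
  (4 - 9.3333)^2 = 28.4444
  (17 - 9.3333)^2 = 58.7778
  (11 - 9.3333)^2 = 2.7778
Step 3: Sum of squared deviations = 253.3333
Step 4: Population variance = 253.3333 / 6 = 42.2222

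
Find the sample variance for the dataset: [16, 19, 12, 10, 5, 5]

32.5667

Step 1: Compute the mean: (16 + 19 + 12 + 10 + 5 + 5) / 6 = 11.1667
Step 2: Compute squared deviations from the mean:
  (16 - 11.1667)^2 = 23.3611
  (19 - 11.1667)^2 = 61.3611
  (12 - 11.1667)^2 = 0.6944
  (10 - 11.1667)^2 = 1.3611
  (5 - 11.1667)^2 = 38.0278
  (5 - 11.1667)^2 = 38.0278
Step 3: Sum of squared deviations = 162.8333
Step 4: Sample variance = 162.8333 / 5 = 32.5667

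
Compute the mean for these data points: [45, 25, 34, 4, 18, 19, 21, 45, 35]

27.3333

Step 1: Sum all values: 45 + 25 + 34 + 4 + 18 + 19 + 21 + 45 + 35 = 246
Step 2: Count the number of values: n = 9
Step 3: Mean = sum / n = 246 / 9 = 27.3333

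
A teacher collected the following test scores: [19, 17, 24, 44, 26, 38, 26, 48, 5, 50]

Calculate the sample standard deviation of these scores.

14.7802

Step 1: Compute the mean: 29.7
Step 2: Sum of squared deviations from the mean: 1966.1
Step 3: Sample variance = 1966.1 / 9 = 218.4556
Step 4: Standard deviation = sqrt(218.4556) = 14.7802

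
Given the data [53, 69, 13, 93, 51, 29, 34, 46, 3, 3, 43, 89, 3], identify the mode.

3

Step 1: Count the frequency of each value:
  3: appears 3 time(s)
  13: appears 1 time(s)
  29: appears 1 time(s)
  34: appears 1 time(s)
  43: appears 1 time(s)
  46: appears 1 time(s)
  51: appears 1 time(s)
  53: appears 1 time(s)
  69: appears 1 time(s)
  89: appears 1 time(s)
  93: appears 1 time(s)
Step 2: The value 3 appears most frequently (3 times).
Step 3: Mode = 3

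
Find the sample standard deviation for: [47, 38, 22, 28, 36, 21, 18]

10.6615

Step 1: Compute the mean: 30
Step 2: Sum of squared deviations from the mean: 682
Step 3: Sample variance = 682 / 6 = 113.6667
Step 4: Standard deviation = sqrt(113.6667) = 10.6615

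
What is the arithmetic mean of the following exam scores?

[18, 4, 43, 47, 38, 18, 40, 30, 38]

30.6667

Step 1: Sum all values: 18 + 4 + 43 + 47 + 38 + 18 + 40 + 30 + 38 = 276
Step 2: Count the number of values: n = 9
Step 3: Mean = sum / n = 276 / 9 = 30.6667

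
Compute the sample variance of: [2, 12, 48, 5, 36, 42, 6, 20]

331.125

Step 1: Compute the mean: (2 + 12 + 48 + 5 + 36 + 42 + 6 + 20) / 8 = 21.375
Step 2: Compute squared deviations from the mean:
  (2 - 21.375)^2 = 375.3906
  (12 - 21.375)^2 = 87.8906
  (48 - 21.375)^2 = 708.8906
  (5 - 21.375)^2 = 268.1406
  (36 - 21.375)^2 = 213.8906
  (42 - 21.375)^2 = 425.3906
  (6 - 21.375)^2 = 236.3906
  (20 - 21.375)^2 = 1.8906
Step 3: Sum of squared deviations = 2317.875
Step 4: Sample variance = 2317.875 / 7 = 331.125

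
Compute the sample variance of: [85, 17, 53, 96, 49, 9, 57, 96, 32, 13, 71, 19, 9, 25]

1026.6868

Step 1: Compute the mean: (85 + 17 + 53 + 96 + 49 + 9 + 57 + 96 + 32 + 13 + 71 + 19 + 9 + 25) / 14 = 45.0714
Step 2: Compute squared deviations from the mean:
  (85 - 45.0714)^2 = 1594.2908
  (17 - 45.0714)^2 = 788.0051
  (53 - 45.0714)^2 = 62.8622
  (96 - 45.0714)^2 = 2593.7194
  (49 - 45.0714)^2 = 15.4337
  (9 - 45.0714)^2 = 1301.148
  (57 - 45.0714)^2 = 142.2908
  (96 - 45.0714)^2 = 2593.7194
  (32 - 45.0714)^2 = 170.8622
  (13 - 45.0714)^2 = 1028.5765
  (71 - 45.0714)^2 = 672.2908
  (19 - 45.0714)^2 = 679.7194
  (9 - 45.0714)^2 = 1301.148
  (25 - 45.0714)^2 = 402.8622
Step 3: Sum of squared deviations = 13346.9286
Step 4: Sample variance = 13346.9286 / 13 = 1026.6868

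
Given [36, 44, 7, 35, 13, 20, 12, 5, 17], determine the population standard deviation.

13.1825

Step 1: Compute the mean: 21
Step 2: Sum of squared deviations from the mean: 1564
Step 3: Population variance = 1564 / 9 = 173.7778
Step 4: Standard deviation = sqrt(173.7778) = 13.1825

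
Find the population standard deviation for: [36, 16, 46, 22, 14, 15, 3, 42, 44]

14.8632

Step 1: Compute the mean: 26.4444
Step 2: Sum of squared deviations from the mean: 1988.2222
Step 3: Population variance = 1988.2222 / 9 = 220.9136
Step 4: Standard deviation = sqrt(220.9136) = 14.8632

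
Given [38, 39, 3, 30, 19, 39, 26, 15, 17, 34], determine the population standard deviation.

11.5845

Step 1: Compute the mean: 26
Step 2: Sum of squared deviations from the mean: 1342
Step 3: Population variance = 1342 / 10 = 134.2
Step 4: Standard deviation = sqrt(134.2) = 11.5845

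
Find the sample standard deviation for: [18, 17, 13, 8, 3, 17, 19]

5.996

Step 1: Compute the mean: 13.5714
Step 2: Sum of squared deviations from the mean: 215.7143
Step 3: Sample variance = 215.7143 / 6 = 35.9524
Step 4: Standard deviation = sqrt(35.9524) = 5.996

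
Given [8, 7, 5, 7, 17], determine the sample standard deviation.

4.7117

Step 1: Compute the mean: 8.8
Step 2: Sum of squared deviations from the mean: 88.8
Step 3: Sample variance = 88.8 / 4 = 22.2
Step 4: Standard deviation = sqrt(22.2) = 4.7117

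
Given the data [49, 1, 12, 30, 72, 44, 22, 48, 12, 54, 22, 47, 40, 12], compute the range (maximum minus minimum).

71

Step 1: Identify the maximum value: max = 72
Step 2: Identify the minimum value: min = 1
Step 3: Range = max - min = 72 - 1 = 71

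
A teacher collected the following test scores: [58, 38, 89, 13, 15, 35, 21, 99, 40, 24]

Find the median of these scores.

36.5

Step 1: Sort the data in ascending order: [13, 15, 21, 24, 35, 38, 40, 58, 89, 99]
Step 2: The number of values is n = 10.
Step 3: Since n is even, the median is the average of positions 5 and 6:
  Median = (35 + 38) / 2 = 36.5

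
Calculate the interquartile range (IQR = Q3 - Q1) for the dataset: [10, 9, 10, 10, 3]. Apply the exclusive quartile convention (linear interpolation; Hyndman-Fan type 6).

4

Step 1: Sort the data: [3, 9, 10, 10, 10]
Step 2: n = 5
Step 3: Using the exclusive quartile method:
  Q1 = 6
  Q2 (median) = 10
  Q3 = 10
  IQR = Q3 - Q1 = 10 - 6 = 4
Step 4: IQR = 4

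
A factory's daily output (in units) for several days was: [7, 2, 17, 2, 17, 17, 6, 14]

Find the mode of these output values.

17

Step 1: Count the frequency of each value:
  2: appears 2 time(s)
  6: appears 1 time(s)
  7: appears 1 time(s)
  14: appears 1 time(s)
  17: appears 3 time(s)
Step 2: The value 17 appears most frequently (3 times).
Step 3: Mode = 17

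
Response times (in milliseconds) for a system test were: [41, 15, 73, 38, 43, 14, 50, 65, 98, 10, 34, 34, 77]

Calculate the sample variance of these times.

702.9359

Step 1: Compute the mean: (41 + 15 + 73 + 38 + 43 + 14 + 50 + 65 + 98 + 10 + 34 + 34 + 77) / 13 = 45.5385
Step 2: Compute squared deviations from the mean:
  (41 - 45.5385)^2 = 20.5976
  (15 - 45.5385)^2 = 932.5976
  (73 - 45.5385)^2 = 754.1361
  (38 - 45.5385)^2 = 56.8284
  (43 - 45.5385)^2 = 6.4438
  (14 - 45.5385)^2 = 994.6746
  (50 - 45.5385)^2 = 19.9053
  (65 - 45.5385)^2 = 378.7515
  (98 - 45.5385)^2 = 2752.213
  (10 - 45.5385)^2 = 1262.9822
  (34 - 45.5385)^2 = 133.1361
  (34 - 45.5385)^2 = 133.1361
  (77 - 45.5385)^2 = 989.8284
Step 3: Sum of squared deviations = 8435.2308
Step 4: Sample variance = 8435.2308 / 12 = 702.9359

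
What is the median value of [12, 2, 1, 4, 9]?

4

Step 1: Sort the data in ascending order: [1, 2, 4, 9, 12]
Step 2: The number of values is n = 5.
Step 3: Since n is odd, the median is the middle value at position 3: 4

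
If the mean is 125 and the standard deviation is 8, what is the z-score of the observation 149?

3

Step 1: Recall the z-score formula: z = (x - mu) / sigma
Step 2: Substitute values: z = (149 - 125) / 8
Step 3: z = 24 / 8 = 3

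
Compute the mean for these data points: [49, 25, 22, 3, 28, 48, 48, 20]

30.375

Step 1: Sum all values: 49 + 25 + 22 + 3 + 28 + 48 + 48 + 20 = 243
Step 2: Count the number of values: n = 8
Step 3: Mean = sum / n = 243 / 8 = 30.375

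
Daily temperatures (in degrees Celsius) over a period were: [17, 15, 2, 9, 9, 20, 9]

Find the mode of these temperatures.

9

Step 1: Count the frequency of each value:
  2: appears 1 time(s)
  9: appears 3 time(s)
  15: appears 1 time(s)
  17: appears 1 time(s)
  20: appears 1 time(s)
Step 2: The value 9 appears most frequently (3 times).
Step 3: Mode = 9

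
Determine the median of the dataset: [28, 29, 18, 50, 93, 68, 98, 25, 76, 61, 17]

50

Step 1: Sort the data in ascending order: [17, 18, 25, 28, 29, 50, 61, 68, 76, 93, 98]
Step 2: The number of values is n = 11.
Step 3: Since n is odd, the median is the middle value at position 6: 50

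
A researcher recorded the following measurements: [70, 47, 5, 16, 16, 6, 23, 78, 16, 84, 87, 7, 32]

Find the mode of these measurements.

16

Step 1: Count the frequency of each value:
  5: appears 1 time(s)
  6: appears 1 time(s)
  7: appears 1 time(s)
  16: appears 3 time(s)
  23: appears 1 time(s)
  32: appears 1 time(s)
  47: appears 1 time(s)
  70: appears 1 time(s)
  78: appears 1 time(s)
  84: appears 1 time(s)
  87: appears 1 time(s)
Step 2: The value 16 appears most frequently (3 times).
Step 3: Mode = 16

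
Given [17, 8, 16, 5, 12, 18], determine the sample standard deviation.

5.2789

Step 1: Compute the mean: 12.6667
Step 2: Sum of squared deviations from the mean: 139.3333
Step 3: Sample variance = 139.3333 / 5 = 27.8667
Step 4: Standard deviation = sqrt(27.8667) = 5.2789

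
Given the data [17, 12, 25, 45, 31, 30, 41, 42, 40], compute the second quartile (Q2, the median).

31

Step 1: Sort the data: [12, 17, 25, 30, 31, 40, 41, 42, 45]
Step 2: n = 9
Step 3: Q2 is the median. Since n is odd, it is the middle value at position 5: 31
Step 4: Q2 = 31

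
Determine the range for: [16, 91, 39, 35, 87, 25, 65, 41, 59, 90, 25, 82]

75

Step 1: Identify the maximum value: max = 91
Step 2: Identify the minimum value: min = 16
Step 3: Range = max - min = 91 - 16 = 75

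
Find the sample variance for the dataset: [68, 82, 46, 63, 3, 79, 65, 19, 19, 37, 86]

816.8727

Step 1: Compute the mean: (68 + 82 + 46 + 63 + 3 + 79 + 65 + 19 + 19 + 37 + 86) / 11 = 51.5455
Step 2: Compute squared deviations from the mean:
  (68 - 51.5455)^2 = 270.7521
  (82 - 51.5455)^2 = 927.4793
  (46 - 51.5455)^2 = 30.7521
  (63 - 51.5455)^2 = 131.2066
  (3 - 51.5455)^2 = 2356.6612
  (79 - 51.5455)^2 = 753.7521
  (65 - 51.5455)^2 = 181.0248
  (19 - 51.5455)^2 = 1059.2066
  (19 - 51.5455)^2 = 1059.2066
  (37 - 51.5455)^2 = 211.5702
  (86 - 51.5455)^2 = 1187.1157
Step 3: Sum of squared deviations = 8168.7273
Step 4: Sample variance = 8168.7273 / 10 = 816.8727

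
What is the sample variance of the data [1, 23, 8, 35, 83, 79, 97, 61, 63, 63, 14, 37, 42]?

924.7564

Step 1: Compute the mean: (1 + 23 + 8 + 35 + 83 + 79 + 97 + 61 + 63 + 63 + 14 + 37 + 42) / 13 = 46.6154
Step 2: Compute squared deviations from the mean:
  (1 - 46.6154)^2 = 2080.7633
  (23 - 46.6154)^2 = 557.6864
  (8 - 46.6154)^2 = 1491.1479
  (35 - 46.6154)^2 = 134.9172
  (83 - 46.6154)^2 = 1323.8402
  (79 - 46.6154)^2 = 1048.7633
  (97 - 46.6154)^2 = 2538.6095
  (61 - 46.6154)^2 = 206.9172
  (63 - 46.6154)^2 = 268.4556
  (63 - 46.6154)^2 = 268.4556
  (14 - 46.6154)^2 = 1063.7633
  (37 - 46.6154)^2 = 92.4556
  (42 - 46.6154)^2 = 21.3018
Step 3: Sum of squared deviations = 11097.0769
Step 4: Sample variance = 11097.0769 / 12 = 924.7564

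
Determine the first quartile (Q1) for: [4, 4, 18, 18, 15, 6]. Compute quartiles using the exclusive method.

4

Step 1: Sort the data: [4, 4, 6, 15, 18, 18]
Step 2: n = 6
Step 3: Using the exclusive quartile method:
  Q1 = 4
  Q2 (median) = 10.5
  Q3 = 18
  IQR = Q3 - Q1 = 18 - 4 = 14
Step 4: Q1 = 4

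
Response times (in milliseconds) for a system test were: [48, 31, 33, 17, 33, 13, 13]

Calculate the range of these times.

35

Step 1: Identify the maximum value: max = 48
Step 2: Identify the minimum value: min = 13
Step 3: Range = max - min = 48 - 13 = 35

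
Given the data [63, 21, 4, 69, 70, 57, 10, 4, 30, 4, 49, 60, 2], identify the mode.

4

Step 1: Count the frequency of each value:
  2: appears 1 time(s)
  4: appears 3 time(s)
  10: appears 1 time(s)
  21: appears 1 time(s)
  30: appears 1 time(s)
  49: appears 1 time(s)
  57: appears 1 time(s)
  60: appears 1 time(s)
  63: appears 1 time(s)
  69: appears 1 time(s)
  70: appears 1 time(s)
Step 2: The value 4 appears most frequently (3 times).
Step 3: Mode = 4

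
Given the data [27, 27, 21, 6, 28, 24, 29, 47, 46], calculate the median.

27

Step 1: Sort the data in ascending order: [6, 21, 24, 27, 27, 28, 29, 46, 47]
Step 2: The number of values is n = 9.
Step 3: Since n is odd, the median is the middle value at position 5: 27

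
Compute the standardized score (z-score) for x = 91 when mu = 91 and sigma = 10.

0

Step 1: Recall the z-score formula: z = (x - mu) / sigma
Step 2: Substitute values: z = (91 - 91) / 10
Step 3: z = 0 / 10 = 0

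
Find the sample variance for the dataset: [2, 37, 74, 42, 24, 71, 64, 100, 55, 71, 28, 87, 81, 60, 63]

691.6381

Step 1: Compute the mean: (2 + 37 + 74 + 42 + 24 + 71 + 64 + 100 + 55 + 71 + 28 + 87 + 81 + 60 + 63) / 15 = 57.2667
Step 2: Compute squared deviations from the mean:
  (2 - 57.2667)^2 = 3054.4044
  (37 - 57.2667)^2 = 410.7378
  (74 - 57.2667)^2 = 280.0044
  (42 - 57.2667)^2 = 233.0711
  (24 - 57.2667)^2 = 1106.6711
  (71 - 57.2667)^2 = 188.6044
  (64 - 57.2667)^2 = 45.3378
  (100 - 57.2667)^2 = 1826.1378
  (55 - 57.2667)^2 = 5.1378
  (71 - 57.2667)^2 = 188.6044
  (28 - 57.2667)^2 = 856.5378
  (87 - 57.2667)^2 = 884.0711
  (81 - 57.2667)^2 = 563.2711
  (60 - 57.2667)^2 = 7.4711
  (63 - 57.2667)^2 = 32.8711
Step 3: Sum of squared deviations = 9682.9333
Step 4: Sample variance = 9682.9333 / 14 = 691.6381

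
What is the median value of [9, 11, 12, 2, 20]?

11

Step 1: Sort the data in ascending order: [2, 9, 11, 12, 20]
Step 2: The number of values is n = 5.
Step 3: Since n is odd, the median is the middle value at position 3: 11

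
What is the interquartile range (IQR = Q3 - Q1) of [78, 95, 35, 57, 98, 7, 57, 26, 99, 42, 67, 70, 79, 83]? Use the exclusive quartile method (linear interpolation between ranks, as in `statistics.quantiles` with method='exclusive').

45.75

Step 1: Sort the data: [7, 26, 35, 42, 57, 57, 67, 70, 78, 79, 83, 95, 98, 99]
Step 2: n = 14
Step 3: Using the exclusive quartile method:
  Q1 = 40.25
  Q2 (median) = 68.5
  Q3 = 86
  IQR = Q3 - Q1 = 86 - 40.25 = 45.75
Step 4: IQR = 45.75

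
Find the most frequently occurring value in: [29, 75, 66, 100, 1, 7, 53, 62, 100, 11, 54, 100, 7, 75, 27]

100

Step 1: Count the frequency of each value:
  1: appears 1 time(s)
  7: appears 2 time(s)
  11: appears 1 time(s)
  27: appears 1 time(s)
  29: appears 1 time(s)
  53: appears 1 time(s)
  54: appears 1 time(s)
  62: appears 1 time(s)
  66: appears 1 time(s)
  75: appears 2 time(s)
  100: appears 3 time(s)
Step 2: The value 100 appears most frequently (3 times).
Step 3: Mode = 100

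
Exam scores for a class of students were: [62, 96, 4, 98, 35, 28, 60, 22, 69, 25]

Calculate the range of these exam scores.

94

Step 1: Identify the maximum value: max = 98
Step 2: Identify the minimum value: min = 4
Step 3: Range = max - min = 98 - 4 = 94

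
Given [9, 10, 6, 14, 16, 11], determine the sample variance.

12.8

Step 1: Compute the mean: (9 + 10 + 6 + 14 + 16 + 11) / 6 = 11
Step 2: Compute squared deviations from the mean:
  (9 - 11)^2 = 4
  (10 - 11)^2 = 1
  (6 - 11)^2 = 25
  (14 - 11)^2 = 9
  (16 - 11)^2 = 25
  (11 - 11)^2 = 0
Step 3: Sum of squared deviations = 64
Step 4: Sample variance = 64 / 5 = 12.8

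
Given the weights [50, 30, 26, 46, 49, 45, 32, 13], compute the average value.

36.375

Step 1: Sum all values: 50 + 30 + 26 + 46 + 49 + 45 + 32 + 13 = 291
Step 2: Count the number of values: n = 8
Step 3: Mean = sum / n = 291 / 8 = 36.375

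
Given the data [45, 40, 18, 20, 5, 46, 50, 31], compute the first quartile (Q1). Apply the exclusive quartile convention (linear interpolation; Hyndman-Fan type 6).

18.5

Step 1: Sort the data: [5, 18, 20, 31, 40, 45, 46, 50]
Step 2: n = 8
Step 3: Using the exclusive quartile method:
  Q1 = 18.5
  Q2 (median) = 35.5
  Q3 = 45.75
  IQR = Q3 - Q1 = 45.75 - 18.5 = 27.25
Step 4: Q1 = 18.5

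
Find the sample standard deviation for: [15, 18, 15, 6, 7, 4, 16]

5.6821

Step 1: Compute the mean: 11.5714
Step 2: Sum of squared deviations from the mean: 193.7143
Step 3: Sample variance = 193.7143 / 6 = 32.2857
Step 4: Standard deviation = sqrt(32.2857) = 5.6821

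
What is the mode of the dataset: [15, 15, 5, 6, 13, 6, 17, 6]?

6

Step 1: Count the frequency of each value:
  5: appears 1 time(s)
  6: appears 3 time(s)
  13: appears 1 time(s)
  15: appears 2 time(s)
  17: appears 1 time(s)
Step 2: The value 6 appears most frequently (3 times).
Step 3: Mode = 6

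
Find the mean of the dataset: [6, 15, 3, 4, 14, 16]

9.6667

Step 1: Sum all values: 6 + 15 + 3 + 4 + 14 + 16 = 58
Step 2: Count the number of values: n = 6
Step 3: Mean = sum / n = 58 / 6 = 9.6667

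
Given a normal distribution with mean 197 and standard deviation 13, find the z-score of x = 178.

-1.4615

Step 1: Recall the z-score formula: z = (x - mu) / sigma
Step 2: Substitute values: z = (178 - 197) / 13
Step 3: z = -19 / 13 = -1.4615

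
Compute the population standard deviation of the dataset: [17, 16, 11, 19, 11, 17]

3.0777

Step 1: Compute the mean: 15.1667
Step 2: Sum of squared deviations from the mean: 56.8333
Step 3: Population variance = 56.8333 / 6 = 9.4722
Step 4: Standard deviation = sqrt(9.4722) = 3.0777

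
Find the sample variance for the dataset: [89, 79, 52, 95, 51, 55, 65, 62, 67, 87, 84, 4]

609.7879

Step 1: Compute the mean: (89 + 79 + 52 + 95 + 51 + 55 + 65 + 62 + 67 + 87 + 84 + 4) / 12 = 65.8333
Step 2: Compute squared deviations from the mean:
  (89 - 65.8333)^2 = 536.6944
  (79 - 65.8333)^2 = 173.3611
  (52 - 65.8333)^2 = 191.3611
  (95 - 65.8333)^2 = 850.6944
  (51 - 65.8333)^2 = 220.0278
  (55 - 65.8333)^2 = 117.3611
  (65 - 65.8333)^2 = 0.6944
  (62 - 65.8333)^2 = 14.6944
  (67 - 65.8333)^2 = 1.3611
  (87 - 65.8333)^2 = 448.0278
  (84 - 65.8333)^2 = 330.0278
  (4 - 65.8333)^2 = 3823.3611
Step 3: Sum of squared deviations = 6707.6667
Step 4: Sample variance = 6707.6667 / 11 = 609.7879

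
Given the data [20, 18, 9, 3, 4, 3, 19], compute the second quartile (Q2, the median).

9

Step 1: Sort the data: [3, 3, 4, 9, 18, 19, 20]
Step 2: n = 7
Step 3: Q2 is the median. Since n is odd, it is the middle value at position 4: 9
Step 4: Q2 = 9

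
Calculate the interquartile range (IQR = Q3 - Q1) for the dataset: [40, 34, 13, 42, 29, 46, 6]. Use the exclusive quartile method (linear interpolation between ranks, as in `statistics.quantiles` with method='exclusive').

29

Step 1: Sort the data: [6, 13, 29, 34, 40, 42, 46]
Step 2: n = 7
Step 3: Using the exclusive quartile method:
  Q1 = 13
  Q2 (median) = 34
  Q3 = 42
  IQR = Q3 - Q1 = 42 - 13 = 29
Step 4: IQR = 29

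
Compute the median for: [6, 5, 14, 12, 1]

6

Step 1: Sort the data in ascending order: [1, 5, 6, 12, 14]
Step 2: The number of values is n = 5.
Step 3: Since n is odd, the median is the middle value at position 3: 6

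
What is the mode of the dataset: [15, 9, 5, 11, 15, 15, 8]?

15

Step 1: Count the frequency of each value:
  5: appears 1 time(s)
  8: appears 1 time(s)
  9: appears 1 time(s)
  11: appears 1 time(s)
  15: appears 3 time(s)
Step 2: The value 15 appears most frequently (3 times).
Step 3: Mode = 15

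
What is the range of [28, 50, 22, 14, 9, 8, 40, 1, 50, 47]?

49

Step 1: Identify the maximum value: max = 50
Step 2: Identify the minimum value: min = 1
Step 3: Range = max - min = 50 - 1 = 49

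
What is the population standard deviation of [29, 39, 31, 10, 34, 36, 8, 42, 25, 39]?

11.2432

Step 1: Compute the mean: 29.3
Step 2: Sum of squared deviations from the mean: 1264.1
Step 3: Population variance = 1264.1 / 10 = 126.41
Step 4: Standard deviation = sqrt(126.41) = 11.2432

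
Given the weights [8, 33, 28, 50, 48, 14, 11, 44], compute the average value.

29.5

Step 1: Sum all values: 8 + 33 + 28 + 50 + 48 + 14 + 11 + 44 = 236
Step 2: Count the number of values: n = 8
Step 3: Mean = sum / n = 236 / 8 = 29.5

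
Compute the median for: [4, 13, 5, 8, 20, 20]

10.5

Step 1: Sort the data in ascending order: [4, 5, 8, 13, 20, 20]
Step 2: The number of values is n = 6.
Step 3: Since n is even, the median is the average of positions 3 and 4:
  Median = (8 + 13) / 2 = 10.5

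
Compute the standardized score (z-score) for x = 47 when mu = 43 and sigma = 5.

0.8

Step 1: Recall the z-score formula: z = (x - mu) / sigma
Step 2: Substitute values: z = (47 - 43) / 5
Step 3: z = 4 / 5 = 0.8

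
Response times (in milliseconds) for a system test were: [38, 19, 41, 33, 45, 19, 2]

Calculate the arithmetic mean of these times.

28.1429

Step 1: Sum all values: 38 + 19 + 41 + 33 + 45 + 19 + 2 = 197
Step 2: Count the number of values: n = 7
Step 3: Mean = sum / n = 197 / 7 = 28.1429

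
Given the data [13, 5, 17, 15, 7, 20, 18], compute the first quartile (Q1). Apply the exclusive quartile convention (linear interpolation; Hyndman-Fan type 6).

7

Step 1: Sort the data: [5, 7, 13, 15, 17, 18, 20]
Step 2: n = 7
Step 3: Using the exclusive quartile method:
  Q1 = 7
  Q2 (median) = 15
  Q3 = 18
  IQR = Q3 - Q1 = 18 - 7 = 11
Step 4: Q1 = 7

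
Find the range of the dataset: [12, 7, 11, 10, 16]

9

Step 1: Identify the maximum value: max = 16
Step 2: Identify the minimum value: min = 7
Step 3: Range = max - min = 16 - 7 = 9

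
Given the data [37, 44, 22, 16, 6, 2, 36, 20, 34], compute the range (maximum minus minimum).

42

Step 1: Identify the maximum value: max = 44
Step 2: Identify the minimum value: min = 2
Step 3: Range = max - min = 44 - 2 = 42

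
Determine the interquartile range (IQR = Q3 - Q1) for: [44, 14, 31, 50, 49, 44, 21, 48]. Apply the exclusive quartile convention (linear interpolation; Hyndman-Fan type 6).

25.25

Step 1: Sort the data: [14, 21, 31, 44, 44, 48, 49, 50]
Step 2: n = 8
Step 3: Using the exclusive quartile method:
  Q1 = 23.5
  Q2 (median) = 44
  Q3 = 48.75
  IQR = Q3 - Q1 = 48.75 - 23.5 = 25.25
Step 4: IQR = 25.25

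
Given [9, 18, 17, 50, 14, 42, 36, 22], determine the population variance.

190.75

Step 1: Compute the mean: (9 + 18 + 17 + 50 + 14 + 42 + 36 + 22) / 8 = 26
Step 2: Compute squared deviations from the mean:
  (9 - 26)^2 = 289
  (18 - 26)^2 = 64
  (17 - 26)^2 = 81
  (50 - 26)^2 = 576
  (14 - 26)^2 = 144
  (42 - 26)^2 = 256
  (36 - 26)^2 = 100
  (22 - 26)^2 = 16
Step 3: Sum of squared deviations = 1526
Step 4: Population variance = 1526 / 8 = 190.75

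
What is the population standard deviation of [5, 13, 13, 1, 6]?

4.7159

Step 1: Compute the mean: 7.6
Step 2: Sum of squared deviations from the mean: 111.2
Step 3: Population variance = 111.2 / 5 = 22.24
Step 4: Standard deviation = sqrt(22.24) = 4.7159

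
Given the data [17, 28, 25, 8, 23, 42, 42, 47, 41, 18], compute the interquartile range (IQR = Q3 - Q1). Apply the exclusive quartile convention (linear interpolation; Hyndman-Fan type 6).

24.25

Step 1: Sort the data: [8, 17, 18, 23, 25, 28, 41, 42, 42, 47]
Step 2: n = 10
Step 3: Using the exclusive quartile method:
  Q1 = 17.75
  Q2 (median) = 26.5
  Q3 = 42
  IQR = Q3 - Q1 = 42 - 17.75 = 24.25
Step 4: IQR = 24.25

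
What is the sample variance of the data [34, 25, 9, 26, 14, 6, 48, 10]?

210.8571

Step 1: Compute the mean: (34 + 25 + 9 + 26 + 14 + 6 + 48 + 10) / 8 = 21.5
Step 2: Compute squared deviations from the mean:
  (34 - 21.5)^2 = 156.25
  (25 - 21.5)^2 = 12.25
  (9 - 21.5)^2 = 156.25
  (26 - 21.5)^2 = 20.25
  (14 - 21.5)^2 = 56.25
  (6 - 21.5)^2 = 240.25
  (48 - 21.5)^2 = 702.25
  (10 - 21.5)^2 = 132.25
Step 3: Sum of squared deviations = 1476
Step 4: Sample variance = 1476 / 7 = 210.8571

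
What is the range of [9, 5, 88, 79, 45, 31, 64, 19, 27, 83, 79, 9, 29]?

83

Step 1: Identify the maximum value: max = 88
Step 2: Identify the minimum value: min = 5
Step 3: Range = max - min = 88 - 5 = 83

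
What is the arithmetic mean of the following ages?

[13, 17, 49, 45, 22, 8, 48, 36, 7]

27.2222

Step 1: Sum all values: 13 + 17 + 49 + 45 + 22 + 8 + 48 + 36 + 7 = 245
Step 2: Count the number of values: n = 9
Step 3: Mean = sum / n = 245 / 9 = 27.2222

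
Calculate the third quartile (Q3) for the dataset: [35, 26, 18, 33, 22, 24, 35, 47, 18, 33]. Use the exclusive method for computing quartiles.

35

Step 1: Sort the data: [18, 18, 22, 24, 26, 33, 33, 35, 35, 47]
Step 2: n = 10
Step 3: Using the exclusive quartile method:
  Q1 = 21
  Q2 (median) = 29.5
  Q3 = 35
  IQR = Q3 - Q1 = 35 - 21 = 14
Step 4: Q3 = 35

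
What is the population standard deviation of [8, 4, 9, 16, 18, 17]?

5.2599

Step 1: Compute the mean: 12
Step 2: Sum of squared deviations from the mean: 166
Step 3: Population variance = 166 / 6 = 27.6667
Step 4: Standard deviation = sqrt(27.6667) = 5.2599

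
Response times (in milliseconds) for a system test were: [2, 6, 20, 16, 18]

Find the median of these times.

16

Step 1: Sort the data in ascending order: [2, 6, 16, 18, 20]
Step 2: The number of values is n = 5.
Step 3: Since n is odd, the median is the middle value at position 3: 16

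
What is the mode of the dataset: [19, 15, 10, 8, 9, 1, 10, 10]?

10

Step 1: Count the frequency of each value:
  1: appears 1 time(s)
  8: appears 1 time(s)
  9: appears 1 time(s)
  10: appears 3 time(s)
  15: appears 1 time(s)
  19: appears 1 time(s)
Step 2: The value 10 appears most frequently (3 times).
Step 3: Mode = 10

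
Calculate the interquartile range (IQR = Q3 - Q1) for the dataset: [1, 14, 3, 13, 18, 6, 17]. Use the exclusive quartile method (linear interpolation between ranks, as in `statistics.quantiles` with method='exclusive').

14

Step 1: Sort the data: [1, 3, 6, 13, 14, 17, 18]
Step 2: n = 7
Step 3: Using the exclusive quartile method:
  Q1 = 3
  Q2 (median) = 13
  Q3 = 17
  IQR = Q3 - Q1 = 17 - 3 = 14
Step 4: IQR = 14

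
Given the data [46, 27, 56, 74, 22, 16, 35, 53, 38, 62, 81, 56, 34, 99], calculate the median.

49.5

Step 1: Sort the data in ascending order: [16, 22, 27, 34, 35, 38, 46, 53, 56, 56, 62, 74, 81, 99]
Step 2: The number of values is n = 14.
Step 3: Since n is even, the median is the average of positions 7 and 8:
  Median = (46 + 53) / 2 = 49.5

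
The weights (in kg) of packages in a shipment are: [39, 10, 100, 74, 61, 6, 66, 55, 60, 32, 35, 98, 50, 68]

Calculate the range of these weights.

94

Step 1: Identify the maximum value: max = 100
Step 2: Identify the minimum value: min = 6
Step 3: Range = max - min = 100 - 6 = 94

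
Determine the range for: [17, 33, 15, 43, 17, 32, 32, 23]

28

Step 1: Identify the maximum value: max = 43
Step 2: Identify the minimum value: min = 15
Step 3: Range = max - min = 43 - 15 = 28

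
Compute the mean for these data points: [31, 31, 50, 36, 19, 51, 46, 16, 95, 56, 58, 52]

45.0833

Step 1: Sum all values: 31 + 31 + 50 + 36 + 19 + 51 + 46 + 16 + 95 + 56 + 58 + 52 = 541
Step 2: Count the number of values: n = 12
Step 3: Mean = sum / n = 541 / 12 = 45.0833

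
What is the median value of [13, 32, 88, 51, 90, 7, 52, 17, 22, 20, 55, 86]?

41.5

Step 1: Sort the data in ascending order: [7, 13, 17, 20, 22, 32, 51, 52, 55, 86, 88, 90]
Step 2: The number of values is n = 12.
Step 3: Since n is even, the median is the average of positions 6 and 7:
  Median = (32 + 51) / 2 = 41.5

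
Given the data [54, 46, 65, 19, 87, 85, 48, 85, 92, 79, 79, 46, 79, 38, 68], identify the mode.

79

Step 1: Count the frequency of each value:
  19: appears 1 time(s)
  38: appears 1 time(s)
  46: appears 2 time(s)
  48: appears 1 time(s)
  54: appears 1 time(s)
  65: appears 1 time(s)
  68: appears 1 time(s)
  79: appears 3 time(s)
  85: appears 2 time(s)
  87: appears 1 time(s)
  92: appears 1 time(s)
Step 2: The value 79 appears most frequently (3 times).
Step 3: Mode = 79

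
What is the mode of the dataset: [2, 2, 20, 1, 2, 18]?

2

Step 1: Count the frequency of each value:
  1: appears 1 time(s)
  2: appears 3 time(s)
  18: appears 1 time(s)
  20: appears 1 time(s)
Step 2: The value 2 appears most frequently (3 times).
Step 3: Mode = 2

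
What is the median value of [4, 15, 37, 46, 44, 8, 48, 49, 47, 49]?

45

Step 1: Sort the data in ascending order: [4, 8, 15, 37, 44, 46, 47, 48, 49, 49]
Step 2: The number of values is n = 10.
Step 3: Since n is even, the median is the average of positions 5 and 6:
  Median = (44 + 46) / 2 = 45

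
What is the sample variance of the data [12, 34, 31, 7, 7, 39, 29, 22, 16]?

143.6111

Step 1: Compute the mean: (12 + 34 + 31 + 7 + 7 + 39 + 29 + 22 + 16) / 9 = 21.8889
Step 2: Compute squared deviations from the mean:
  (12 - 21.8889)^2 = 97.7901
  (34 - 21.8889)^2 = 146.679
  (31 - 21.8889)^2 = 83.0123
  (7 - 21.8889)^2 = 221.679
  (7 - 21.8889)^2 = 221.679
  (39 - 21.8889)^2 = 292.7901
  (29 - 21.8889)^2 = 50.5679
  (22 - 21.8889)^2 = 0.0123
  (16 - 21.8889)^2 = 34.679
Step 3: Sum of squared deviations = 1148.8889
Step 4: Sample variance = 1148.8889 / 8 = 143.6111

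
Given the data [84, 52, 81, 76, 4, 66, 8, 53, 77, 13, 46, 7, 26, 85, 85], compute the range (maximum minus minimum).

81

Step 1: Identify the maximum value: max = 85
Step 2: Identify the minimum value: min = 4
Step 3: Range = max - min = 85 - 4 = 81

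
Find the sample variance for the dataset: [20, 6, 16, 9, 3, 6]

43.6

Step 1: Compute the mean: (20 + 6 + 16 + 9 + 3 + 6) / 6 = 10
Step 2: Compute squared deviations from the mean:
  (20 - 10)^2 = 100
  (6 - 10)^2 = 16
  (16 - 10)^2 = 36
  (9 - 10)^2 = 1
  (3 - 10)^2 = 49
  (6 - 10)^2 = 16
Step 3: Sum of squared deviations = 218
Step 4: Sample variance = 218 / 5 = 43.6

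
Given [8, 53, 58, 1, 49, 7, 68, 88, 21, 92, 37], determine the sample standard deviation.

31.9525

Step 1: Compute the mean: 43.8182
Step 2: Sum of squared deviations from the mean: 10209.6364
Step 3: Sample variance = 10209.6364 / 10 = 1020.9636
Step 4: Standard deviation = sqrt(1020.9636) = 31.9525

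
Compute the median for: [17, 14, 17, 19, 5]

17

Step 1: Sort the data in ascending order: [5, 14, 17, 17, 19]
Step 2: The number of values is n = 5.
Step 3: Since n is odd, the median is the middle value at position 3: 17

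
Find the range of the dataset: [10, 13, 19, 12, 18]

9

Step 1: Identify the maximum value: max = 19
Step 2: Identify the minimum value: min = 10
Step 3: Range = max - min = 19 - 10 = 9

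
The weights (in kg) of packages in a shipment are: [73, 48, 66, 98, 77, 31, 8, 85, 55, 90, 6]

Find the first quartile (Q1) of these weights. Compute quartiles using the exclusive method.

31

Step 1: Sort the data: [6, 8, 31, 48, 55, 66, 73, 77, 85, 90, 98]
Step 2: n = 11
Step 3: Using the exclusive quartile method:
  Q1 = 31
  Q2 (median) = 66
  Q3 = 85
  IQR = Q3 - Q1 = 85 - 31 = 54
Step 4: Q1 = 31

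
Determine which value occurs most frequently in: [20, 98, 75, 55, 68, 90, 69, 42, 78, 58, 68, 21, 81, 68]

68

Step 1: Count the frequency of each value:
  20: appears 1 time(s)
  21: appears 1 time(s)
  42: appears 1 time(s)
  55: appears 1 time(s)
  58: appears 1 time(s)
  68: appears 3 time(s)
  69: appears 1 time(s)
  75: appears 1 time(s)
  78: appears 1 time(s)
  81: appears 1 time(s)
  90: appears 1 time(s)
  98: appears 1 time(s)
Step 2: The value 68 appears most frequently (3 times).
Step 3: Mode = 68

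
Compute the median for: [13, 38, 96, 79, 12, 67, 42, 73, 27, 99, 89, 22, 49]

49

Step 1: Sort the data in ascending order: [12, 13, 22, 27, 38, 42, 49, 67, 73, 79, 89, 96, 99]
Step 2: The number of values is n = 13.
Step 3: Since n is odd, the median is the middle value at position 7: 49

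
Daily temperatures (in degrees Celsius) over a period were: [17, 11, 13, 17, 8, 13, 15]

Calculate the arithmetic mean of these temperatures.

13.4286

Step 1: Sum all values: 17 + 11 + 13 + 17 + 8 + 13 + 15 = 94
Step 2: Count the number of values: n = 7
Step 3: Mean = sum / n = 94 / 7 = 13.4286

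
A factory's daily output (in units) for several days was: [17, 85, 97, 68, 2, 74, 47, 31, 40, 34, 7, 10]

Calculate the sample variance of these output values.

1023.3333

Step 1: Compute the mean: (17 + 85 + 97 + 68 + 2 + 74 + 47 + 31 + 40 + 34 + 7 + 10) / 12 = 42.6667
Step 2: Compute squared deviations from the mean:
  (17 - 42.6667)^2 = 658.7778
  (85 - 42.6667)^2 = 1792.1111
  (97 - 42.6667)^2 = 2952.1111
  (68 - 42.6667)^2 = 641.7778
  (2 - 42.6667)^2 = 1653.7778
  (74 - 42.6667)^2 = 981.7778
  (47 - 42.6667)^2 = 18.7778
  (31 - 42.6667)^2 = 136.1111
  (40 - 42.6667)^2 = 7.1111
  (34 - 42.6667)^2 = 75.1111
  (7 - 42.6667)^2 = 1272.1111
  (10 - 42.6667)^2 = 1067.1111
Step 3: Sum of squared deviations = 11256.6667
Step 4: Sample variance = 11256.6667 / 11 = 1023.3333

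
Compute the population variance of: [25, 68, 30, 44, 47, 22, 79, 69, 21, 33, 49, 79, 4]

536.5917

Step 1: Compute the mean: (25 + 68 + 30 + 44 + 47 + 22 + 79 + 69 + 21 + 33 + 49 + 79 + 4) / 13 = 43.8462
Step 2: Compute squared deviations from the mean:
  (25 - 43.8462)^2 = 355.1775
  (68 - 43.8462)^2 = 583.4083
  (30 - 43.8462)^2 = 191.716
  (44 - 43.8462)^2 = 0.0237
  (47 - 43.8462)^2 = 9.9467
  (22 - 43.8462)^2 = 477.2544
  (79 - 43.8462)^2 = 1235.7929
  (69 - 43.8462)^2 = 632.716
  (21 - 43.8462)^2 = 521.9467
  (33 - 43.8462)^2 = 117.6391
  (49 - 43.8462)^2 = 26.5621
  (79 - 43.8462)^2 = 1235.7929
  (4 - 43.8462)^2 = 1587.716
Step 3: Sum of squared deviations = 6975.6923
Step 4: Population variance = 6975.6923 / 13 = 536.5917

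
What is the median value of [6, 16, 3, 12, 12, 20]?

12

Step 1: Sort the data in ascending order: [3, 6, 12, 12, 16, 20]
Step 2: The number of values is n = 6.
Step 3: Since n is even, the median is the average of positions 3 and 4:
  Median = (12 + 12) / 2 = 12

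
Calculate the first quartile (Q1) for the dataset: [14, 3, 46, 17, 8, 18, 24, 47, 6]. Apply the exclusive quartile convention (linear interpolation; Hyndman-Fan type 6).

7

Step 1: Sort the data: [3, 6, 8, 14, 17, 18, 24, 46, 47]
Step 2: n = 9
Step 3: Using the exclusive quartile method:
  Q1 = 7
  Q2 (median) = 17
  Q3 = 35
  IQR = Q3 - Q1 = 35 - 7 = 28
Step 4: Q1 = 7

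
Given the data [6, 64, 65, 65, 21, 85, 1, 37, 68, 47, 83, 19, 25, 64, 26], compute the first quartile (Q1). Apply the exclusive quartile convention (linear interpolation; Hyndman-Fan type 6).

21

Step 1: Sort the data: [1, 6, 19, 21, 25, 26, 37, 47, 64, 64, 65, 65, 68, 83, 85]
Step 2: n = 15
Step 3: Using the exclusive quartile method:
  Q1 = 21
  Q2 (median) = 47
  Q3 = 65
  IQR = Q3 - Q1 = 65 - 21 = 44
Step 4: Q1 = 21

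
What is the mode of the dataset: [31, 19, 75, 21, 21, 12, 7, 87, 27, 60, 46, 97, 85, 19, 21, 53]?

21

Step 1: Count the frequency of each value:
  7: appears 1 time(s)
  12: appears 1 time(s)
  19: appears 2 time(s)
  21: appears 3 time(s)
  27: appears 1 time(s)
  31: appears 1 time(s)
  46: appears 1 time(s)
  53: appears 1 time(s)
  60: appears 1 time(s)
  75: appears 1 time(s)
  85: appears 1 time(s)
  87: appears 1 time(s)
  97: appears 1 time(s)
Step 2: The value 21 appears most frequently (3 times).
Step 3: Mode = 21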